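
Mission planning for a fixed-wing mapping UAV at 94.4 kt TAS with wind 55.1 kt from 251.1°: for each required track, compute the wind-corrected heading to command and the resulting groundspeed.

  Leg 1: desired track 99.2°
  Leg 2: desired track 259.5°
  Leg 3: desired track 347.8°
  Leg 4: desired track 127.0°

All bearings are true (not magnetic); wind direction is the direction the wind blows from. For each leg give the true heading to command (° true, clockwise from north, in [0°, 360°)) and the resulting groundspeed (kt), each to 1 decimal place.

Leg 1: desired track 99.2°; wind correction +16.0° → command heading 115.2°, groundspeed 139.4 kt
Leg 2: desired track 259.5°; wind correction -4.9° → command heading 254.6°, groundspeed 39.5 kt
Leg 3: desired track 347.8°; wind correction -35.4° → command heading 312.4°, groundspeed 83.3 kt
Leg 4: desired track 127.0°; wind correction +28.9° → command heading 155.9°, groundspeed 113.5 kt

Leg 1: heading=115.2°, groundspeed=139.4 kt
Leg 2: heading=254.6°, groundspeed=39.5 kt
Leg 3: heading=312.4°, groundspeed=83.3 kt
Leg 4: heading=155.9°, groundspeed=113.5 kt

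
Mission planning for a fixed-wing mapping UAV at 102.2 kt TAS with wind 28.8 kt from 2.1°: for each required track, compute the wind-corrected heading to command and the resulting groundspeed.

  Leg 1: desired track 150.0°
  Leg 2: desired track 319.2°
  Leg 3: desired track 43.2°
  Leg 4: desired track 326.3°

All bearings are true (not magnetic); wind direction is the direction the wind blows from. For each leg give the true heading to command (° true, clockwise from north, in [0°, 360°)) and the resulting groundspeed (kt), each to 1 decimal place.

Leg 1: heading=141.4°, groundspeed=125.4 kt
Leg 2: heading=330.3°, groundspeed=79.2 kt
Leg 3: heading=32.5°, groundspeed=78.7 kt
Leg 4: heading=335.8°, groundspeed=77.4 kt

Leg 1: desired track 150.0°; wind correction -8.6° → command heading 141.4°, groundspeed 125.4 kt
Leg 2: desired track 319.2°; wind correction +11.1° → command heading 330.3°, groundspeed 79.2 kt
Leg 3: desired track 43.2°; wind correction -10.7° → command heading 32.5°, groundspeed 78.7 kt
Leg 4: desired track 326.3°; wind correction +9.5° → command heading 335.8°, groundspeed 77.4 kt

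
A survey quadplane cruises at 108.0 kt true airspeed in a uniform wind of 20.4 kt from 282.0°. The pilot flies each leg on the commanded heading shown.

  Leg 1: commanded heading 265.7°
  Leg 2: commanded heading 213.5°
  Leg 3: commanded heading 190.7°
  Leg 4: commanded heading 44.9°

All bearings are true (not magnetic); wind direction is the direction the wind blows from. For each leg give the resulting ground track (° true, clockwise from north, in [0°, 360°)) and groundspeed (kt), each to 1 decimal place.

Leg 1: heading 265.7°; drift -3.7° → track 262.0°, groundspeed 88.6 kt
Leg 2: heading 213.5°; drift -10.7° → track 202.8°, groundspeed 102.3 kt
Leg 3: heading 190.7°; drift -10.6° → track 180.1°, groundspeed 110.4 kt
Leg 4: heading 44.9°; drift +8.2° → track 53.1°, groundspeed 120.3 kt

Leg 1: track=262.0°, groundspeed=88.6 kt
Leg 2: track=202.8°, groundspeed=102.3 kt
Leg 3: track=180.1°, groundspeed=110.4 kt
Leg 4: track=53.1°, groundspeed=120.3 kt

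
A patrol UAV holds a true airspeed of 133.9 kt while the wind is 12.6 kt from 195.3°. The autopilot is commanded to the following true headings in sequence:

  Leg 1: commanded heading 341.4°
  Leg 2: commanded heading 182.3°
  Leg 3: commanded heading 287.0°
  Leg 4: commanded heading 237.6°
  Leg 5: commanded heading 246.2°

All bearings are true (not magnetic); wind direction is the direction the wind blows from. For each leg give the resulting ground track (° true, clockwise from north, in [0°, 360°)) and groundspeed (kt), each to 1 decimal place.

Leg 1: heading 341.4°; drift +2.8° → track 344.2°, groundspeed 144.5 kt
Leg 2: heading 182.3°; drift -1.3° → track 181.0°, groundspeed 121.7 kt
Leg 3: heading 287.0°; drift +5.4° → track 292.4°, groundspeed 134.9 kt
Leg 4: heading 237.6°; drift +3.9° → track 241.5°, groundspeed 124.9 kt
Leg 5: heading 246.2°; drift +4.4° → track 250.6°, groundspeed 126.3 kt

Leg 1: track=344.2°, groundspeed=144.5 kt
Leg 2: track=181.0°, groundspeed=121.7 kt
Leg 3: track=292.4°, groundspeed=134.9 kt
Leg 4: track=241.5°, groundspeed=124.9 kt
Leg 5: track=250.6°, groundspeed=126.3 kt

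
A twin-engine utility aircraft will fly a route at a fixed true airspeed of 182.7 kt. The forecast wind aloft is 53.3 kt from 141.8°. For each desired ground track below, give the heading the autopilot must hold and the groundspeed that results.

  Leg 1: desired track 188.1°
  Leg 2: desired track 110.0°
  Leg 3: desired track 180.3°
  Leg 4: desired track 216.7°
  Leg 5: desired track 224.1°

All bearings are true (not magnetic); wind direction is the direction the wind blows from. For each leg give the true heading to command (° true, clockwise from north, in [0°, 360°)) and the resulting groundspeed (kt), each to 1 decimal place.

Leg 1: heading=175.9°, groundspeed=141.8 kt
Leg 2: heading=118.8°, groundspeed=135.2 kt
Leg 3: heading=169.8°, groundspeed=137.9 kt
Leg 4: heading=200.3°, groundspeed=161.4 kt
Leg 5: heading=207.3°, groundspeed=167.8 kt

Leg 1: desired track 188.1°; wind correction -12.2° → command heading 175.9°, groundspeed 141.8 kt
Leg 2: desired track 110.0°; wind correction +8.8° → command heading 118.8°, groundspeed 135.2 kt
Leg 3: desired track 180.3°; wind correction -10.5° → command heading 169.8°, groundspeed 137.9 kt
Leg 4: desired track 216.7°; wind correction -16.4° → command heading 200.3°, groundspeed 161.4 kt
Leg 5: desired track 224.1°; wind correction -16.8° → command heading 207.3°, groundspeed 167.8 kt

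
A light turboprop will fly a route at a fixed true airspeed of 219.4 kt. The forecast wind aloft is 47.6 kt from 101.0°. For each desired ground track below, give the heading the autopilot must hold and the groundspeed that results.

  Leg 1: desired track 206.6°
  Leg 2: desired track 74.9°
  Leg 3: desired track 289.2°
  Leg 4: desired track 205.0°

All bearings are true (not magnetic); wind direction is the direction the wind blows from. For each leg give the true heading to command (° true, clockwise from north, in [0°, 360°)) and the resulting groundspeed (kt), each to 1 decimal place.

Leg 1: desired track 206.6°; wind correction -12.1° → command heading 194.5°, groundspeed 227.4 kt
Leg 2: desired track 74.9°; wind correction +5.5° → command heading 80.4°, groundspeed 175.7 kt
Leg 3: desired track 289.2°; wind correction +1.8° → command heading 291.0°, groundspeed 266.4 kt
Leg 4: desired track 205.0°; wind correction -12.2° → command heading 192.8°, groundspeed 226.0 kt

Leg 1: heading=194.5°, groundspeed=227.4 kt
Leg 2: heading=80.4°, groundspeed=175.7 kt
Leg 3: heading=291.0°, groundspeed=266.4 kt
Leg 4: heading=192.8°, groundspeed=226.0 kt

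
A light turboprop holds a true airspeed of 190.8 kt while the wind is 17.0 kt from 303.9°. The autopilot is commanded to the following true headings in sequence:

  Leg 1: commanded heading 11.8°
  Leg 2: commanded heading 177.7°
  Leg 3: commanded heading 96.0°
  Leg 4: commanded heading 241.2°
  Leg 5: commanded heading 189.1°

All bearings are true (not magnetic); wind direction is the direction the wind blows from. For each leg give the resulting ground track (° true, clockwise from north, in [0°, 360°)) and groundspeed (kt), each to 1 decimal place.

Leg 1: heading 11.8°; drift +4.9° → track 16.7°, groundspeed 185.1 kt
Leg 2: heading 177.7°; drift -3.9° → track 173.8°, groundspeed 201.3 kt
Leg 3: heading 96.0°; drift +2.2° → track 98.2°, groundspeed 206.0 kt
Leg 4: heading 241.2°; drift -4.7° → track 236.5°, groundspeed 183.6 kt
Leg 5: heading 189.1°; drift -4.5° → track 184.6°, groundspeed 198.5 kt

Leg 1: track=16.7°, groundspeed=185.1 kt
Leg 2: track=173.8°, groundspeed=201.3 kt
Leg 3: track=98.2°, groundspeed=206.0 kt
Leg 4: track=236.5°, groundspeed=183.6 kt
Leg 5: track=184.6°, groundspeed=198.5 kt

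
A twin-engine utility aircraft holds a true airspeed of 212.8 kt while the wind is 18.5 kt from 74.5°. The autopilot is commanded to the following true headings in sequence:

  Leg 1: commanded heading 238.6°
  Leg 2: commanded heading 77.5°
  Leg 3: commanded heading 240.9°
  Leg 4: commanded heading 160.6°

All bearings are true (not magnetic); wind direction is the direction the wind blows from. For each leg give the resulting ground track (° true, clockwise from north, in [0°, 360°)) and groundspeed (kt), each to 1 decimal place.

Leg 1: heading 238.6°; drift +1.3° → track 239.9°, groundspeed 230.6 kt
Leg 2: heading 77.5°; drift +0.3° → track 77.8°, groundspeed 194.3 kt
Leg 3: heading 240.9°; drift +1.1° → track 242.0°, groundspeed 230.8 kt
Leg 4: heading 160.6°; drift +5.0° → track 165.6°, groundspeed 212.3 kt

Leg 1: track=239.9°, groundspeed=230.6 kt
Leg 2: track=77.8°, groundspeed=194.3 kt
Leg 3: track=242.0°, groundspeed=230.8 kt
Leg 4: track=165.6°, groundspeed=212.3 kt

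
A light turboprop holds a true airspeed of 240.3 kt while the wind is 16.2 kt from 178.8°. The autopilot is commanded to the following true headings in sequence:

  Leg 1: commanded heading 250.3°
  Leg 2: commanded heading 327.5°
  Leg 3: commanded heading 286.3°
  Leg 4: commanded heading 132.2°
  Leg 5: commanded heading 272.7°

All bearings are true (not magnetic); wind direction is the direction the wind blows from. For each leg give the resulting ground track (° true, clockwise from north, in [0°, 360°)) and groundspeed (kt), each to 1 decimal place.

Leg 1: heading 250.3°; drift +3.7° → track 254.0°, groundspeed 235.7 kt
Leg 2: heading 327.5°; drift +1.9° → track 329.4°, groundspeed 254.3 kt
Leg 3: heading 286.3°; drift +3.6° → track 289.9°, groundspeed 245.7 kt
Leg 4: heading 132.2°; drift -2.9° → track 129.3°, groundspeed 229.5 kt
Leg 5: heading 272.7°; drift +3.8° → track 276.5°, groundspeed 241.9 kt

Leg 1: track=254.0°, groundspeed=235.7 kt
Leg 2: track=329.4°, groundspeed=254.3 kt
Leg 3: track=289.9°, groundspeed=245.7 kt
Leg 4: track=129.3°, groundspeed=229.5 kt
Leg 5: track=276.5°, groundspeed=241.9 kt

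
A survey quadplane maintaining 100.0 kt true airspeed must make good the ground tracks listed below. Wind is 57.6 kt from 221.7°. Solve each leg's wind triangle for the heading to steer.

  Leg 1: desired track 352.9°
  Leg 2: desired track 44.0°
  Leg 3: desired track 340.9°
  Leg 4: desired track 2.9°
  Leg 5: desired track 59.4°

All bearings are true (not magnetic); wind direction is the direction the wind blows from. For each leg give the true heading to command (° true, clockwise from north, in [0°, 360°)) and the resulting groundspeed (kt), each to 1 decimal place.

Leg 1: heading=327.2°, groundspeed=128.1 kt
Leg 2: heading=45.3°, groundspeed=157.5 kt
Leg 3: heading=310.7°, groundspeed=114.5 kt
Leg 4: heading=341.7°, groundspeed=138.1 kt
Leg 5: heading=69.5°, groundspeed=153.3 kt

Leg 1: desired track 352.9°; wind correction -25.7° → command heading 327.2°, groundspeed 128.1 kt
Leg 2: desired track 44.0°; wind correction +1.3° → command heading 45.3°, groundspeed 157.5 kt
Leg 3: desired track 340.9°; wind correction -30.2° → command heading 310.7°, groundspeed 114.5 kt
Leg 4: desired track 2.9°; wind correction -21.2° → command heading 341.7°, groundspeed 138.1 kt
Leg 5: desired track 59.4°; wind correction +10.1° → command heading 69.5°, groundspeed 153.3 kt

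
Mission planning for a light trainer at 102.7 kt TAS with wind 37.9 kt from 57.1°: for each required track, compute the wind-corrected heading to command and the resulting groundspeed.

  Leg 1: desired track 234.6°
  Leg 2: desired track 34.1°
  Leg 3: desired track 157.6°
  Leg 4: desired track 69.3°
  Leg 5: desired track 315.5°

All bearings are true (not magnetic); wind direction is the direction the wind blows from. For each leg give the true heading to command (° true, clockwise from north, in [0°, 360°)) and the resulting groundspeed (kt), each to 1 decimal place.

Leg 1: desired track 234.6°; wind correction -0.9° → command heading 233.7°, groundspeed 140.6 kt
Leg 2: desired track 34.1°; wind correction +8.3° → command heading 42.4°, groundspeed 66.7 kt
Leg 3: desired track 157.6°; wind correction -21.3° → command heading 136.3°, groundspeed 102.6 kt
Leg 4: desired track 69.3°; wind correction -4.5° → command heading 64.8°, groundspeed 65.3 kt
Leg 5: desired track 315.5°; wind correction +21.2° → command heading 336.7°, groundspeed 103.4 kt

Leg 1: heading=233.7°, groundspeed=140.6 kt
Leg 2: heading=42.4°, groundspeed=66.7 kt
Leg 3: heading=136.3°, groundspeed=102.6 kt
Leg 4: heading=64.8°, groundspeed=65.3 kt
Leg 5: heading=336.7°, groundspeed=103.4 kt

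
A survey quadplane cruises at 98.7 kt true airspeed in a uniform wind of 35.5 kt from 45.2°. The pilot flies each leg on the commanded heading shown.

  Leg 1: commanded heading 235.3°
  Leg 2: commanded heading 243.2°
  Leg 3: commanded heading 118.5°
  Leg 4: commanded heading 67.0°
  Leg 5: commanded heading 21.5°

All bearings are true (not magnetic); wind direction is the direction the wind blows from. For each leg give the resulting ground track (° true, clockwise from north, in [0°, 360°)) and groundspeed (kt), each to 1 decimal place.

Leg 1: heading 235.3°; drift -2.7° → track 232.6°, groundspeed 133.8 kt
Leg 2: heading 243.2°; drift -4.7° → track 238.5°, groundspeed 132.9 kt
Leg 3: heading 118.5°; drift +21.0° → track 139.5°, groundspeed 94.8 kt
Leg 4: heading 67.0°; drift +11.3° → track 78.3°, groundspeed 67.0 kt
Leg 5: heading 21.5°; drift -12.2° → track 9.3°, groundspeed 67.7 kt

Leg 1: track=232.6°, groundspeed=133.8 kt
Leg 2: track=238.5°, groundspeed=132.9 kt
Leg 3: track=139.5°, groundspeed=94.8 kt
Leg 4: track=78.3°, groundspeed=67.0 kt
Leg 5: track=9.3°, groundspeed=67.7 kt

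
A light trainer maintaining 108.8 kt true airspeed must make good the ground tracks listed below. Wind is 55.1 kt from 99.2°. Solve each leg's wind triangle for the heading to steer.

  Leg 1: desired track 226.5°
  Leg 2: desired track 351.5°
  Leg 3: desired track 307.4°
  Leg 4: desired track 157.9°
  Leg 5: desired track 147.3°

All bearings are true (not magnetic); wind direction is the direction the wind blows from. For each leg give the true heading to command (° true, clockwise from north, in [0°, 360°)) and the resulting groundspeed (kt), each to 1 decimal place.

Leg 1: desired track 226.5°; wind correction -23.8° → command heading 202.7°, groundspeed 133.0 kt
Leg 2: desired track 351.5°; wind correction +28.8° → command heading 20.3°, groundspeed 112.1 kt
Leg 3: desired track 307.4°; wind correction +13.8° → command heading 321.2°, groundspeed 154.2 kt
Leg 4: desired track 157.9°; wind correction -25.6° → command heading 132.3°, groundspeed 69.5 kt
Leg 5: desired track 147.3°; wind correction -22.1° → command heading 125.2°, groundspeed 64.0 kt

Leg 1: heading=202.7°, groundspeed=133.0 kt
Leg 2: heading=20.3°, groundspeed=112.1 kt
Leg 3: heading=321.2°, groundspeed=154.2 kt
Leg 4: heading=132.3°, groundspeed=69.5 kt
Leg 5: heading=125.2°, groundspeed=64.0 kt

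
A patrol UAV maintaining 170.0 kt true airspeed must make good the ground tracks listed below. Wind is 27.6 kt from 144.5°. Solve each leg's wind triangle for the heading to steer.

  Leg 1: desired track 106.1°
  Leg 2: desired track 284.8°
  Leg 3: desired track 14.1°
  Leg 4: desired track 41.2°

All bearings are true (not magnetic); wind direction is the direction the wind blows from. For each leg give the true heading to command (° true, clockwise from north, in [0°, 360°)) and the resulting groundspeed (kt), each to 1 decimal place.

Leg 1: desired track 106.1°; wind correction +5.8° → command heading 111.9°, groundspeed 147.5 kt
Leg 2: desired track 284.8°; wind correction -6.0° → command heading 278.8°, groundspeed 190.3 kt
Leg 3: desired track 14.1°; wind correction +7.1° → command heading 21.2°, groundspeed 186.6 kt
Leg 4: desired track 41.2°; wind correction +9.1° → command heading 50.3°, groundspeed 174.2 kt

Leg 1: heading=111.9°, groundspeed=147.5 kt
Leg 2: heading=278.8°, groundspeed=190.3 kt
Leg 3: heading=21.2°, groundspeed=186.6 kt
Leg 4: heading=50.3°, groundspeed=174.2 kt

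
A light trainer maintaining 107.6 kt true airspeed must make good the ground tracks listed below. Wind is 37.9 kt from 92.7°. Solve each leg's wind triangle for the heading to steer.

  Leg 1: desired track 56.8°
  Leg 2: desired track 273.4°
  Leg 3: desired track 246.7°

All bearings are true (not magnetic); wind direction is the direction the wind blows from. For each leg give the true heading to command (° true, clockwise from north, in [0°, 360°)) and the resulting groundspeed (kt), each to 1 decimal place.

Leg 1: heading=68.7°, groundspeed=74.6 kt
Leg 2: heading=273.6°, groundspeed=145.5 kt
Leg 3: heading=237.8°, groundspeed=140.4 kt

Leg 1: desired track 56.8°; wind correction +11.9° → command heading 68.7°, groundspeed 74.6 kt
Leg 2: desired track 273.4°; wind correction +0.2° → command heading 273.6°, groundspeed 145.5 kt
Leg 3: desired track 246.7°; wind correction -8.9° → command heading 237.8°, groundspeed 140.4 kt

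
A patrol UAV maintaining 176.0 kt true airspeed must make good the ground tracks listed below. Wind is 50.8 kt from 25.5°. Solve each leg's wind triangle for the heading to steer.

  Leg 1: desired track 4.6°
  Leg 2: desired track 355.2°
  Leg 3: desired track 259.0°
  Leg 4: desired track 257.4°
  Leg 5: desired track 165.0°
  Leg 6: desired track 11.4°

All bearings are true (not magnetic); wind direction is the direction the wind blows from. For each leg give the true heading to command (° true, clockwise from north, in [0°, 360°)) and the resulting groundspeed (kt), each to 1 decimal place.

Leg 1: heading=10.5°, groundspeed=127.6 kt
Leg 2: heading=3.6°, groundspeed=130.3 kt
Leg 3: heading=272.4°, groundspeed=201.4 kt
Leg 4: heading=270.5°, groundspeed=202.7 kt
Leg 5: heading=154.2°, groundspeed=211.5 kt
Leg 6: heading=15.4°, groundspeed=126.3 kt

Leg 1: desired track 4.6°; wind correction +5.9° → command heading 10.5°, groundspeed 127.6 kt
Leg 2: desired track 355.2°; wind correction +8.4° → command heading 3.6°, groundspeed 130.3 kt
Leg 3: desired track 259.0°; wind correction +13.4° → command heading 272.4°, groundspeed 201.4 kt
Leg 4: desired track 257.4°; wind correction +13.1° → command heading 270.5°, groundspeed 202.7 kt
Leg 5: desired track 165.0°; wind correction -10.8° → command heading 154.2°, groundspeed 211.5 kt
Leg 6: desired track 11.4°; wind correction +4.0° → command heading 15.4°, groundspeed 126.3 kt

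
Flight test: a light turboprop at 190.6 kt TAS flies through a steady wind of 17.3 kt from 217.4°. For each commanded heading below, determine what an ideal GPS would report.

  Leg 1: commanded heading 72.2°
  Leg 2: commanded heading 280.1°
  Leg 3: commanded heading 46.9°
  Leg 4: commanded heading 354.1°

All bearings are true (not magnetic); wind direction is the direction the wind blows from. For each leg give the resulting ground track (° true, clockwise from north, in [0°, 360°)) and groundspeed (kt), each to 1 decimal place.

Leg 1: heading 72.2°; drift -2.8° → track 69.4°, groundspeed 205.0 kt
Leg 2: heading 280.1°; drift +4.8° → track 284.9°, groundspeed 183.3 kt
Leg 3: heading 46.9°; drift -0.8° → track 46.1°, groundspeed 207.7 kt
Leg 4: heading 354.1°; drift +3.3° → track 357.4°, groundspeed 203.5 kt

Leg 1: track=69.4°, groundspeed=205.0 kt
Leg 2: track=284.9°, groundspeed=183.3 kt
Leg 3: track=46.1°, groundspeed=207.7 kt
Leg 4: track=357.4°, groundspeed=203.5 kt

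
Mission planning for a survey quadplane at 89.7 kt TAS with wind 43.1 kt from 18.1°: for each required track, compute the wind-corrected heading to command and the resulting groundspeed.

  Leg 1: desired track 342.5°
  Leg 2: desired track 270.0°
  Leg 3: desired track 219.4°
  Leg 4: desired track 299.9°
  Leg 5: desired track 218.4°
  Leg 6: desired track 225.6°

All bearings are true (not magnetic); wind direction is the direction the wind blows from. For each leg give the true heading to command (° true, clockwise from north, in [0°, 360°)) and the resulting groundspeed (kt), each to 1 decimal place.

Leg 1: heading=358.7°, groundspeed=51.1 kt
Leg 2: heading=297.2°, groundspeed=93.2 kt
Leg 3: heading=229.5°, groundspeed=128.5 kt
Leg 4: heading=328.0°, groundspeed=70.3 kt
Leg 5: heading=228.0°, groundspeed=128.9 kt
Leg 6: heading=238.4°, groundspeed=125.7 kt

Leg 1: desired track 342.5°; wind correction +16.2° → command heading 358.7°, groundspeed 51.1 kt
Leg 2: desired track 270.0°; wind correction +27.2° → command heading 297.2°, groundspeed 93.2 kt
Leg 3: desired track 219.4°; wind correction +10.1° → command heading 229.5°, groundspeed 128.5 kt
Leg 4: desired track 299.9°; wind correction +28.1° → command heading 328.0°, groundspeed 70.3 kt
Leg 5: desired track 218.4°; wind correction +9.6° → command heading 228.0°, groundspeed 128.9 kt
Leg 6: desired track 225.6°; wind correction +12.8° → command heading 238.4°, groundspeed 125.7 kt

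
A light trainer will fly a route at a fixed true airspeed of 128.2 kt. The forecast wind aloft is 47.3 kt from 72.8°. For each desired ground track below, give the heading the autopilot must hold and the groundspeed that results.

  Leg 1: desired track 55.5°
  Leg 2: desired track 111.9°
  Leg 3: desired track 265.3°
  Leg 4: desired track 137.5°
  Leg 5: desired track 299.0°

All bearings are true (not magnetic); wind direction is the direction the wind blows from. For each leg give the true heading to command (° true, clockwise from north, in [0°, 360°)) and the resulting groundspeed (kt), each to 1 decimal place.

Leg 1: desired track 55.5°; wind correction +6.3° → command heading 61.8°, groundspeed 82.3 kt
Leg 2: desired track 111.9°; wind correction -13.5° → command heading 98.4°, groundspeed 88.0 kt
Leg 3: desired track 265.3°; wind correction +4.6° → command heading 269.9°, groundspeed 174.0 kt
Leg 4: desired track 137.5°; wind correction -19.5° → command heading 118.0°, groundspeed 100.6 kt
Leg 5: desired track 299.0°; wind correction +15.4° → command heading 314.4°, groundspeed 156.3 kt

Leg 1: heading=61.8°, groundspeed=82.3 kt
Leg 2: heading=98.4°, groundspeed=88.0 kt
Leg 3: heading=269.9°, groundspeed=174.0 kt
Leg 4: heading=118.0°, groundspeed=100.6 kt
Leg 5: heading=314.4°, groundspeed=156.3 kt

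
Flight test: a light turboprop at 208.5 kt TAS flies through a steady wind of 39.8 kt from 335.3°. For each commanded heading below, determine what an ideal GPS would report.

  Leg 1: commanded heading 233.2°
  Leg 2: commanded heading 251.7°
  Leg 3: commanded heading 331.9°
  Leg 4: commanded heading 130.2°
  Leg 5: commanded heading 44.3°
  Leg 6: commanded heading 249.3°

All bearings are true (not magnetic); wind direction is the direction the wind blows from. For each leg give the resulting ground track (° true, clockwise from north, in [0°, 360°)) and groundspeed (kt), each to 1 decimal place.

Leg 1: heading 233.2°; drift -10.2° → track 223.0°, groundspeed 220.3 kt
Leg 2: heading 251.7°; drift -11.0° → track 240.7°, groundspeed 207.9 kt
Leg 3: heading 331.9°; drift -0.8° → track 331.1°, groundspeed 168.8 kt
Leg 4: heading 130.2°; drift +3.9° → track 134.1°, groundspeed 245.1 kt
Leg 5: heading 44.3°; drift +10.8° → track 55.1°, groundspeed 197.8 kt
Leg 6: heading 249.3°; drift -10.9° → track 238.4°, groundspeed 209.5 kt

Leg 1: track=223.0°, groundspeed=220.3 kt
Leg 2: track=240.7°, groundspeed=207.9 kt
Leg 3: track=331.1°, groundspeed=168.8 kt
Leg 4: track=134.1°, groundspeed=245.1 kt
Leg 5: track=55.1°, groundspeed=197.8 kt
Leg 6: track=238.4°, groundspeed=209.5 kt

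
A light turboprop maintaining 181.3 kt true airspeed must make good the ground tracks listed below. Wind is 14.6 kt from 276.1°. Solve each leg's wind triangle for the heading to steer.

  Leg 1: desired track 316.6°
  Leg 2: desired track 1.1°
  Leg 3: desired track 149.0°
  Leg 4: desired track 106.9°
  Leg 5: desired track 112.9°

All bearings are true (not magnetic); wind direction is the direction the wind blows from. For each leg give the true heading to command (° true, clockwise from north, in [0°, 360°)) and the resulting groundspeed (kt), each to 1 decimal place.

Leg 1: heading=313.6°, groundspeed=169.9 kt
Leg 2: heading=356.5°, groundspeed=179.4 kt
Leg 3: heading=152.7°, groundspeed=189.7 kt
Leg 4: heading=107.8°, groundspeed=195.6 kt
Leg 5: heading=114.2°, groundspeed=195.2 kt

Leg 1: desired track 316.6°; wind correction -3.0° → command heading 313.6°, groundspeed 169.9 kt
Leg 2: desired track 1.1°; wind correction -4.6° → command heading 356.5°, groundspeed 179.4 kt
Leg 3: desired track 149.0°; wind correction +3.7° → command heading 152.7°, groundspeed 189.7 kt
Leg 4: desired track 106.9°; wind correction +0.9° → command heading 107.8°, groundspeed 195.6 kt
Leg 5: desired track 112.9°; wind correction +1.3° → command heading 114.2°, groundspeed 195.2 kt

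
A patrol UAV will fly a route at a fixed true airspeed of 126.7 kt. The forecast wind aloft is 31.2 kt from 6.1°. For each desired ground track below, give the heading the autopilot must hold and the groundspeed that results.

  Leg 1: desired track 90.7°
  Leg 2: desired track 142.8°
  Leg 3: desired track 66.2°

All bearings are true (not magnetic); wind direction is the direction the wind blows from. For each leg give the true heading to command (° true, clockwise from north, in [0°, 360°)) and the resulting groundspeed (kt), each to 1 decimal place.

Leg 1: heading=76.5°, groundspeed=119.9 kt
Leg 2: heading=133.1°, groundspeed=147.6 kt
Leg 3: heading=53.9°, groundspeed=108.2 kt

Leg 1: desired track 90.7°; wind correction -14.2° → command heading 76.5°, groundspeed 119.9 kt
Leg 2: desired track 142.8°; wind correction -9.7° → command heading 133.1°, groundspeed 147.6 kt
Leg 3: desired track 66.2°; wind correction -12.3° → command heading 53.9°, groundspeed 108.2 kt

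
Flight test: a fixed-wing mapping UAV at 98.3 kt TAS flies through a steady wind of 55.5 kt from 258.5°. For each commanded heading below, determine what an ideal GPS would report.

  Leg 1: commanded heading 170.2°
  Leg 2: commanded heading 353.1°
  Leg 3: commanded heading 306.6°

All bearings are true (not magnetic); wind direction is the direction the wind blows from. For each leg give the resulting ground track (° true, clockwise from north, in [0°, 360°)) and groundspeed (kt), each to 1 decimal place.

Leg 1: heading 170.2°; drift -29.9° → track 140.3°, groundspeed 111.4 kt
Leg 2: heading 353.1°; drift +28.3° → track 21.4°, groundspeed 116.7 kt
Leg 3: heading 306.6°; drift +34.0° → track 340.6°, groundspeed 73.9 kt

Leg 1: track=140.3°, groundspeed=111.4 kt
Leg 2: track=21.4°, groundspeed=116.7 kt
Leg 3: track=340.6°, groundspeed=73.9 kt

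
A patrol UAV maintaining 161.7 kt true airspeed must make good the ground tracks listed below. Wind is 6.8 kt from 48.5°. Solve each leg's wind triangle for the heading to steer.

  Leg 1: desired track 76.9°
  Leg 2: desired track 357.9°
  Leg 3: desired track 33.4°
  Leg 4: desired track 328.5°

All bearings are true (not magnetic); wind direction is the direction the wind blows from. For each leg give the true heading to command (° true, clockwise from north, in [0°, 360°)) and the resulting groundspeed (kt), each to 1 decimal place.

Leg 1: heading=75.8°, groundspeed=155.7 kt
Leg 2: heading=359.8°, groundspeed=157.3 kt
Leg 3: heading=34.0°, groundspeed=155.1 kt
Leg 4: heading=330.9°, groundspeed=160.4 kt

Leg 1: desired track 76.9°; wind correction -1.1° → command heading 75.8°, groundspeed 155.7 kt
Leg 2: desired track 357.9°; wind correction +1.9° → command heading 359.8°, groundspeed 157.3 kt
Leg 3: desired track 33.4°; wind correction +0.6° → command heading 34.0°, groundspeed 155.1 kt
Leg 4: desired track 328.5°; wind correction +2.4° → command heading 330.9°, groundspeed 160.4 kt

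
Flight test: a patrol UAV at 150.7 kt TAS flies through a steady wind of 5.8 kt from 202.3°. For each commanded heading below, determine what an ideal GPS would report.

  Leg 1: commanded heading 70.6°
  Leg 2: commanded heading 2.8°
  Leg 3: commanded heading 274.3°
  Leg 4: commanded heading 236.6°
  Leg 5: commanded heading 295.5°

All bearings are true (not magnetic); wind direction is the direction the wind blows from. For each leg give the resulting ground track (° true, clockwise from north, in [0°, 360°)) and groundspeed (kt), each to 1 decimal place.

Leg 1: track=69.0°, groundspeed=154.6 kt
Leg 2: track=3.5°, groundspeed=156.2 kt
Leg 3: track=276.4°, groundspeed=149.0 kt
Leg 4: track=237.9°, groundspeed=145.9 kt
Leg 5: track=297.7°, groundspeed=151.1 kt

Leg 1: heading 70.6°; drift -1.6° → track 69.0°, groundspeed 154.6 kt
Leg 2: heading 2.8°; drift +0.7° → track 3.5°, groundspeed 156.2 kt
Leg 3: heading 274.3°; drift +2.1° → track 276.4°, groundspeed 149.0 kt
Leg 4: heading 236.6°; drift +1.3° → track 237.9°, groundspeed 145.9 kt
Leg 5: heading 295.5°; drift +2.2° → track 297.7°, groundspeed 151.1 kt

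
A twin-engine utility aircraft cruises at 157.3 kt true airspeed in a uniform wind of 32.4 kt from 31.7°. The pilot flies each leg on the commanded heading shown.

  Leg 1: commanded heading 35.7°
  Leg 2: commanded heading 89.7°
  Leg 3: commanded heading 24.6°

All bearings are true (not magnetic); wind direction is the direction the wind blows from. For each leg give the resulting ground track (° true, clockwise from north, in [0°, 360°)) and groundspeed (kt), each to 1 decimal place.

Leg 1: track=36.7°, groundspeed=125.0 kt
Leg 2: track=100.8°, groundspeed=142.8 kt
Leg 3: track=22.8°, groundspeed=125.2 kt

Leg 1: heading 35.7°; drift +1.0° → track 36.7°, groundspeed 125.0 kt
Leg 2: heading 89.7°; drift +11.1° → track 100.8°, groundspeed 142.8 kt
Leg 3: heading 24.6°; drift -1.8° → track 22.8°, groundspeed 125.2 kt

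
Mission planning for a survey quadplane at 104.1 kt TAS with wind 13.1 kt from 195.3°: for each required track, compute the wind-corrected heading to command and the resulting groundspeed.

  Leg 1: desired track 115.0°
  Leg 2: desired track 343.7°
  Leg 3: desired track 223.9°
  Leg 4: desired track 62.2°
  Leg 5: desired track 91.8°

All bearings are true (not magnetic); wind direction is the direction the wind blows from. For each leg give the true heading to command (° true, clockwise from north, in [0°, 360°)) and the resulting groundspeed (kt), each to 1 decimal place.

Leg 1: desired track 115.0°; wind correction +7.1° → command heading 122.1°, groundspeed 101.1 kt
Leg 2: desired track 343.7°; wind correction -3.8° → command heading 339.9°, groundspeed 115.0 kt
Leg 3: desired track 223.9°; wind correction -3.5° → command heading 220.4°, groundspeed 92.4 kt
Leg 4: desired track 62.2°; wind correction +5.3° → command heading 67.5°, groundspeed 112.6 kt
Leg 5: desired track 91.8°; wind correction +7.0° → command heading 98.8°, groundspeed 106.4 kt

Leg 1: heading=122.1°, groundspeed=101.1 kt
Leg 2: heading=339.9°, groundspeed=115.0 kt
Leg 3: heading=220.4°, groundspeed=92.4 kt
Leg 4: heading=67.5°, groundspeed=112.6 kt
Leg 5: heading=98.8°, groundspeed=106.4 kt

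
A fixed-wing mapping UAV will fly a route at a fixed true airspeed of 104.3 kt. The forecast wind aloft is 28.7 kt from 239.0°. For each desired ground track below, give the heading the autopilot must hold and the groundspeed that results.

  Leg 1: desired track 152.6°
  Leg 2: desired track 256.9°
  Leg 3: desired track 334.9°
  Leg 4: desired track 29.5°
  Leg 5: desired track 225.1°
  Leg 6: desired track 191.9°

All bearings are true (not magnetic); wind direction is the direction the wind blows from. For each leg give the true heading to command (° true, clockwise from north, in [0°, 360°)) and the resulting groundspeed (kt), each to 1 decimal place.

Leg 1: desired track 152.6°; wind correction +15.9° → command heading 168.5°, groundspeed 98.5 kt
Leg 2: desired track 256.9°; wind correction -4.9° → command heading 252.0°, groundspeed 76.6 kt
Leg 3: desired track 334.9°; wind correction -15.9° → command heading 319.0°, groundspeed 103.3 kt
Leg 4: desired track 29.5°; wind correction -7.8° → command heading 21.7°, groundspeed 128.3 kt
Leg 5: desired track 225.1°; wind correction +3.8° → command heading 228.9°, groundspeed 76.2 kt
Leg 6: desired track 191.9°; wind correction +11.6° → command heading 203.5°, groundspeed 82.6 kt

Leg 1: heading=168.5°, groundspeed=98.5 kt
Leg 2: heading=252.0°, groundspeed=76.6 kt
Leg 3: heading=319.0°, groundspeed=103.3 kt
Leg 4: heading=21.7°, groundspeed=128.3 kt
Leg 5: heading=228.9°, groundspeed=76.2 kt
Leg 6: heading=203.5°, groundspeed=82.6 kt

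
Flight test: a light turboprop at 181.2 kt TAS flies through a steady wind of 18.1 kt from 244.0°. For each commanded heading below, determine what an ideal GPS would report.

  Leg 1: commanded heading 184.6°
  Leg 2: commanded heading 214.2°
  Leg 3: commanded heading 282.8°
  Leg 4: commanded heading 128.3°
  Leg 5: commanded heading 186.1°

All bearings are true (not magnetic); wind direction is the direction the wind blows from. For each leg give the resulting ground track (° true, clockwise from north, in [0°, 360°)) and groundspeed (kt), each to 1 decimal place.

Leg 1: heading 184.6°; drift -5.2° → track 179.4°, groundspeed 172.7 kt
Leg 2: heading 214.2°; drift -3.1° → track 211.1°, groundspeed 165.7 kt
Leg 3: heading 282.8°; drift +3.9° → track 286.7°, groundspeed 167.5 kt
Leg 4: heading 128.3°; drift -4.9° → track 123.4°, groundspeed 189.8 kt
Leg 5: heading 186.1°; drift -5.1° → track 181.0°, groundspeed 172.3 kt

Leg 1: track=179.4°, groundspeed=172.7 kt
Leg 2: track=211.1°, groundspeed=165.7 kt
Leg 3: track=286.7°, groundspeed=167.5 kt
Leg 4: track=123.4°, groundspeed=189.8 kt
Leg 5: track=181.0°, groundspeed=172.3 kt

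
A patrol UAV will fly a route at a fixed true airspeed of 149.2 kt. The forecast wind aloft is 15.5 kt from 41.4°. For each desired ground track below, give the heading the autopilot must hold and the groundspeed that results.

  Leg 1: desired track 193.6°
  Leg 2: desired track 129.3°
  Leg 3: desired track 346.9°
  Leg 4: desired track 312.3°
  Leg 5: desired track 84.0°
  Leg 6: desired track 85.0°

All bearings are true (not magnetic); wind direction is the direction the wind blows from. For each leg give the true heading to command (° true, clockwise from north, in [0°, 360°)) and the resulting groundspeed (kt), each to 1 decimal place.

Leg 1: desired track 193.6°; wind correction -2.8° → command heading 190.8°, groundspeed 162.7 kt
Leg 2: desired track 129.3°; wind correction -6.0° → command heading 123.3°, groundspeed 147.8 kt
Leg 3: desired track 346.9°; wind correction +4.9° → command heading 351.8°, groundspeed 139.7 kt
Leg 4: desired track 312.3°; wind correction +6.0° → command heading 318.3°, groundspeed 148.1 kt
Leg 5: desired track 84.0°; wind correction -4.0° → command heading 80.0°, groundspeed 137.4 kt
Leg 6: desired track 85.0°; wind correction -4.1° → command heading 80.9°, groundspeed 137.6 kt

Leg 1: heading=190.8°, groundspeed=162.7 kt
Leg 2: heading=123.3°, groundspeed=147.8 kt
Leg 3: heading=351.8°, groundspeed=139.7 kt
Leg 4: heading=318.3°, groundspeed=148.1 kt
Leg 5: heading=80.0°, groundspeed=137.4 kt
Leg 6: heading=80.9°, groundspeed=137.6 kt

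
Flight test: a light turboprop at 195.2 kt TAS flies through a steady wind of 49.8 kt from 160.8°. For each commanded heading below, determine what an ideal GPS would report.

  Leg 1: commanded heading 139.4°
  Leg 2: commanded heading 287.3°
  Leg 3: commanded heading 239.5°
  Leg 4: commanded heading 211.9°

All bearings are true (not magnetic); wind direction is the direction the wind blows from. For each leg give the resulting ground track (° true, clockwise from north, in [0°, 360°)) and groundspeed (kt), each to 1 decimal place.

Leg 1: heading 139.4°; drift -7.0° → track 132.4°, groundspeed 149.9 kt
Leg 2: heading 287.3°; drift +10.1° → track 297.4°, groundspeed 228.4 kt
Leg 3: heading 239.5°; drift +14.8° → track 254.3°, groundspeed 191.8 kt
Leg 4: heading 211.9°; drift +13.3° → track 225.2°, groundspeed 168.4 kt

Leg 1: track=132.4°, groundspeed=149.9 kt
Leg 2: track=297.4°, groundspeed=228.4 kt
Leg 3: track=254.3°, groundspeed=191.8 kt
Leg 4: track=225.2°, groundspeed=168.4 kt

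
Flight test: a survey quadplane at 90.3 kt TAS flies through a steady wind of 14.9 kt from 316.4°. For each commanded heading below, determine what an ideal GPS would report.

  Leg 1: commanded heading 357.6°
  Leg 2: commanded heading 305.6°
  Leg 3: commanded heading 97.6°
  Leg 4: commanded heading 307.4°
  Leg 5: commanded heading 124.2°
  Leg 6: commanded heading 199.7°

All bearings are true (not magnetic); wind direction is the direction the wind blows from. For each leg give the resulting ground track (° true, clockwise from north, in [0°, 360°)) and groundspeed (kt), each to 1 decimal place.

Leg 1: heading 357.6°; drift +7.1° → track 4.7°, groundspeed 79.7 kt
Leg 2: heading 305.6°; drift -2.1° → track 303.5°, groundspeed 75.7 kt
Leg 3: heading 97.6°; drift +5.2° → track 102.8°, groundspeed 102.3 kt
Leg 4: heading 307.4°; drift -1.8° → track 305.6°, groundspeed 75.6 kt
Leg 5: heading 124.2°; drift +1.7° → track 125.9°, groundspeed 104.9 kt
Leg 6: heading 199.7°; drift -7.8° → track 191.9°, groundspeed 97.9 kt

Leg 1: track=4.7°, groundspeed=79.7 kt
Leg 2: track=303.5°, groundspeed=75.7 kt
Leg 3: track=102.8°, groundspeed=102.3 kt
Leg 4: track=305.6°, groundspeed=75.6 kt
Leg 5: track=125.9°, groundspeed=104.9 kt
Leg 6: track=191.9°, groundspeed=97.9 kt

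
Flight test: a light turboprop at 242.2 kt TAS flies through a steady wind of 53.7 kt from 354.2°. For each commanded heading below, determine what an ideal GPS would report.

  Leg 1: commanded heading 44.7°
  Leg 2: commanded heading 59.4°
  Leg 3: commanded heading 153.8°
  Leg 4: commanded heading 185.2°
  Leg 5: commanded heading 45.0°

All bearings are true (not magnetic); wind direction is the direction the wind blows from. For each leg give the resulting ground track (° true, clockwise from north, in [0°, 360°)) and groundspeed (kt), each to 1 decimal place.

Leg 1: track=56.0°, groundspeed=212.1 kt
Leg 2: track=71.9°, groundspeed=225.0 kt
Leg 3: track=157.5°, groundspeed=293.1 kt
Leg 4: track=183.2°, groundspeed=295.1 kt
Leg 5: track=56.3°, groundspeed=212.4 kt

Leg 1: heading 44.7°; drift +11.3° → track 56.0°, groundspeed 212.1 kt
Leg 2: heading 59.4°; drift +12.5° → track 71.9°, groundspeed 225.0 kt
Leg 3: heading 153.8°; drift +3.7° → track 157.5°, groundspeed 293.1 kt
Leg 4: heading 185.2°; drift -2.0° → track 183.2°, groundspeed 295.1 kt
Leg 5: heading 45.0°; drift +11.3° → track 56.3°, groundspeed 212.4 kt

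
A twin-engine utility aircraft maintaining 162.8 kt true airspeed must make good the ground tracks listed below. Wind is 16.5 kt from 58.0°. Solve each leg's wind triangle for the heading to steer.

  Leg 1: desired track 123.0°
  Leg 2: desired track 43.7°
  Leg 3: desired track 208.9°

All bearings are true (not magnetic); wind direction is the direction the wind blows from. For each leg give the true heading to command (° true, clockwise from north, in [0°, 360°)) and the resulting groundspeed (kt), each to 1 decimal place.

Leg 1: desired track 123.0°; wind correction -5.3° → command heading 117.7°, groundspeed 155.1 kt
Leg 2: desired track 43.7°; wind correction +1.4° → command heading 45.1°, groundspeed 146.8 kt
Leg 3: desired track 208.9°; wind correction -2.8° → command heading 206.1°, groundspeed 177.0 kt

Leg 1: heading=117.7°, groundspeed=155.1 kt
Leg 2: heading=45.1°, groundspeed=146.8 kt
Leg 3: heading=206.1°, groundspeed=177.0 kt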